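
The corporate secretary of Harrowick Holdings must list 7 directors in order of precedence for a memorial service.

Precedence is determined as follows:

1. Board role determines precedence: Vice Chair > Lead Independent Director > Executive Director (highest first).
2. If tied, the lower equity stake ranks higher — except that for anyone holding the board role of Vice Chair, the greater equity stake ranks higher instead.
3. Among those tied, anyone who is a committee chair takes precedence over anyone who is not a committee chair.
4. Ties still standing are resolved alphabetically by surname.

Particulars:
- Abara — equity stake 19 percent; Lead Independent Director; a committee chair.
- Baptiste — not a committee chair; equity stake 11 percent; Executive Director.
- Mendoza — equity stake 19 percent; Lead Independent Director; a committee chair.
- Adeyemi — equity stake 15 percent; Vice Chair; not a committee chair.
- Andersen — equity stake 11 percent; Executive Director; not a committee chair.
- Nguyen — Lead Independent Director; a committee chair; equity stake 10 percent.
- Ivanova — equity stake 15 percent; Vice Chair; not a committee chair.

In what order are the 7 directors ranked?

By board role: Adeyemi and Ivanova (Vice Chair); then Nguyen, Abara and Mendoza (Lead Independent Director); then Andersen and Baptiste (Executive Director).
Adeyemi and Ivanova both have equity stake 15 percent, so the next rule applies.
Adeyemi and Ivanova are each not a committee chair, so the next rule applies.
Among Adeyemi and Ivanova, alphabetically by surname: Adeyemi before Ivanova.
Among Nguyen, Abara and Mendoza, by equity stake (lower first): Nguyen (10 percent) before Abara and Mendoza (19 percent).
Abara and Mendoza are each a committee chair, so the next rule applies.
Among Abara and Mendoza, alphabetically by surname: Abara before Mendoza.
Andersen and Baptiste both have equity stake 11 percent, so the next rule applies.
Andersen and Baptiste are each not a committee chair, so the next rule applies.
Among Andersen and Baptiste, alphabetically by surname: Andersen before Baptiste.
Full order: Adeyemi, Ivanova, Nguyen, Abara, Mendoza, Andersen, Baptiste.

Adeyemi, Ivanova, Nguyen, Abara, Mendoza, Andersen, Baptiste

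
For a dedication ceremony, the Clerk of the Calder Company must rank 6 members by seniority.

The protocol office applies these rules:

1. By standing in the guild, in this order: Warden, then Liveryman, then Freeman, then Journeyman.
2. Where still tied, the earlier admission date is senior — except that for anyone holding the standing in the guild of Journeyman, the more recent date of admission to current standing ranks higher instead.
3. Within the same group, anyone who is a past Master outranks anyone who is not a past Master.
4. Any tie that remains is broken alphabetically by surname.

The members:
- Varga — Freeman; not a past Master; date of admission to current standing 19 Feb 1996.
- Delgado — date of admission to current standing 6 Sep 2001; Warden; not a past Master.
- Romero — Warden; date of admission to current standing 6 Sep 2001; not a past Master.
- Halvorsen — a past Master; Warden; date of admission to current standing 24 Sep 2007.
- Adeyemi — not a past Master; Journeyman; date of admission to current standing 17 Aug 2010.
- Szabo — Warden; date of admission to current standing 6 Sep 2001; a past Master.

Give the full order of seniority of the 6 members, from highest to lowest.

Szabo, Delgado, Romero, Halvorsen, Varga, Adeyemi

By standing in the guild: Szabo, Delgado, Romero and Halvorsen (Warden); then Varga (Freeman); then Adeyemi (Journeyman).
Among Szabo, Delgado, Romero and Halvorsen, by date of admission to current standing (earlier first): Szabo, Delgado and Romero (6 Sep 2001) before Halvorsen (24 Sep 2007).
Among Szabo, Delgado and Romero, a past Master before not a past Master: Szabo (a past Master) before Delgado and Romero (not a past Master).
Among Delgado and Romero, alphabetically by surname: Delgado before Romero.
Full order: Szabo, Delgado, Romero, Halvorsen, Varga, Adeyemi.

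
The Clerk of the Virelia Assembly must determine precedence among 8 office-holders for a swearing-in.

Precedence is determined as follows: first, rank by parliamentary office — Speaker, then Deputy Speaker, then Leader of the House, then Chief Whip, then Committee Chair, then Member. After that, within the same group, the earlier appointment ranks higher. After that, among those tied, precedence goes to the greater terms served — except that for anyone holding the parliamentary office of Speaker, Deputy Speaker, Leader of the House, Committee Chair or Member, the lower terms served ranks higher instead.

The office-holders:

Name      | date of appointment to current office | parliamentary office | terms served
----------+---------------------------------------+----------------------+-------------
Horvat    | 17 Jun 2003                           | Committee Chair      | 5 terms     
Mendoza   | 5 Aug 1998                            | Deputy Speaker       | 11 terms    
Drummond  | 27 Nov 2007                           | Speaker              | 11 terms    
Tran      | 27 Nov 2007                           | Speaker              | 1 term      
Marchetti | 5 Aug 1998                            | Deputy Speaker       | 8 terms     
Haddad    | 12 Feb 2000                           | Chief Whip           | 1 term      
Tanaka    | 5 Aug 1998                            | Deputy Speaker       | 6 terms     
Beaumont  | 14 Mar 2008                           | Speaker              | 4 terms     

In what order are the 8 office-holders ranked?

Tran, Drummond, Beaumont, Tanaka, Marchetti, Mendoza, Haddad, Horvat

By parliamentary office: Tran, Drummond and Beaumont (Speaker); then Tanaka, Marchetti and Mendoza (Deputy Speaker); then Haddad (Chief Whip); then Horvat (Committee Chair).
Among Tran, Drummond and Beaumont, by date of appointment to current office (earlier first): Tran and Drummond (27 Nov 2007) before Beaumont (14 Mar 2008).
Among Tran and Drummond, by terms served (lower first) (reversed rule for this group): Tran (1 term) before Drummond (11 terms).
Tanaka, Marchetti and Mendoza all have date of appointment to current office 5 Aug 1998, so the next rule applies.
Among Tanaka, Marchetti and Mendoza, by terms served (lower first) (reversed rule for this group): Tanaka (6 terms) before Marchetti (8 terms) before Mendoza (11 terms).
Full order: Tran, Drummond, Beaumont, Tanaka, Marchetti, Mendoza, Haddad, Horvat.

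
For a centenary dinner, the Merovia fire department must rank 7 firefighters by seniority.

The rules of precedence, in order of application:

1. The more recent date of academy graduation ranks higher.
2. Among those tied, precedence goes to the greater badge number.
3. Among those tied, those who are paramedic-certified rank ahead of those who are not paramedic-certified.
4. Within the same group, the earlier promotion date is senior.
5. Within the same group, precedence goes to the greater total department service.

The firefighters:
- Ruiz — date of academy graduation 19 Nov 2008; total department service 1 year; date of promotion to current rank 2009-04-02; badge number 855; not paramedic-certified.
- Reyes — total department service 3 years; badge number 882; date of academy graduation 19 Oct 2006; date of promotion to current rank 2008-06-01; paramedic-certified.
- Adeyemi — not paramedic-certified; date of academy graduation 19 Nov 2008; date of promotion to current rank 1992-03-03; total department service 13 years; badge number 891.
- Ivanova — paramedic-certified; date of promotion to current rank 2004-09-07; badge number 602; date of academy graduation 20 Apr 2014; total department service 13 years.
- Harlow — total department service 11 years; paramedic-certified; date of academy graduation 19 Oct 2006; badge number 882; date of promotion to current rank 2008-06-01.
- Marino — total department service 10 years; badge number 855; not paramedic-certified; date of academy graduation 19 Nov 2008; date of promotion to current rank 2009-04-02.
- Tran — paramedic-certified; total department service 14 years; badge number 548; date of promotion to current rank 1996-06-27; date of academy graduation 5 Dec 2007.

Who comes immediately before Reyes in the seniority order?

By date of academy graduation (later first): Ivanova (20 Apr 2014); then Adeyemi, Marino and Ruiz (each 19 Nov 2008); then Tran (5 Dec 2007); then Harlow and Reyes (both 19 Oct 2006).
Among Adeyemi, Marino and Ruiz, by badge number (higher first): Adeyemi (891) before Marino and Ruiz (855).
Marino and Ruiz are each not paramedic-certified, so the next rule applies.
Marino and Ruiz both have date of promotion to current rank 2009-04-02, so the next rule applies.
Among Marino and Ruiz, by total department service (higher first): Marino (10 years) before Ruiz (1 year).
Harlow and Reyes both have badge number 882, so the next rule applies.
Harlow and Reyes are each paramedic-certified, so the next rule applies.
Harlow and Reyes both have date of promotion to current rank 2008-06-01, so the next rule applies.
Among Harlow and Reyes, by total department service (higher first): Harlow (11 years) before Reyes (3 years).
Order: Ivanova, Adeyemi, Marino, Ruiz, Tran, Harlow, Reyes.

Harlow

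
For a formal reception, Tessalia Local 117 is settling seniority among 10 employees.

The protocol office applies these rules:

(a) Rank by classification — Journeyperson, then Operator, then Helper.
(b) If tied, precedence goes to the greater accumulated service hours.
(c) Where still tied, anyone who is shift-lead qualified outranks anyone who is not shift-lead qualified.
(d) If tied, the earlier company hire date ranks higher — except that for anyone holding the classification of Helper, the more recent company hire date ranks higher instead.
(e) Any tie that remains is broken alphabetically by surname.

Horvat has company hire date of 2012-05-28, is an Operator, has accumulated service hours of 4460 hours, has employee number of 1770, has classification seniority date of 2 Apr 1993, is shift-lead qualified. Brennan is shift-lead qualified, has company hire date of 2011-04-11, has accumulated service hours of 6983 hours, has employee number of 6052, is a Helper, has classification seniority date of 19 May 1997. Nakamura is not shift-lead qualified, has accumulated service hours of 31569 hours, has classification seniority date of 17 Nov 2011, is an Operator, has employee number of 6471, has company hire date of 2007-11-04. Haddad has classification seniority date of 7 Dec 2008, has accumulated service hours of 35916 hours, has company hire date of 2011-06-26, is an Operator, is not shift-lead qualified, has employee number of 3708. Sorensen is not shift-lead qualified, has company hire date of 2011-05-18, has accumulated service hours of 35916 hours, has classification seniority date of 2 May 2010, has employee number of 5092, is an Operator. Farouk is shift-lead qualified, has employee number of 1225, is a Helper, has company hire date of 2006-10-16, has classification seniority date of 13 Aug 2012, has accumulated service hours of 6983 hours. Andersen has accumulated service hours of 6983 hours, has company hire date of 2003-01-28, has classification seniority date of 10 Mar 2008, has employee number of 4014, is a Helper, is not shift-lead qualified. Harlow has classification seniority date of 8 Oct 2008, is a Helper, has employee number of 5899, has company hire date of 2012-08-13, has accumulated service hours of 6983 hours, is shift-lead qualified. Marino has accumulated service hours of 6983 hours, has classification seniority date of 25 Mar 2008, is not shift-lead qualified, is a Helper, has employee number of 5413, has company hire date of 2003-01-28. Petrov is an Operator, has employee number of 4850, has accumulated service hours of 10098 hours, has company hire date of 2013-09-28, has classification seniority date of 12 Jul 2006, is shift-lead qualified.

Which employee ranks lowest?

Marino

By classification: Sorensen, Haddad, Nakamura, Petrov and Horvat (Operator); then Harlow, Brennan, Farouk, Andersen and Marino (Helper).
Among Sorensen, Haddad, Nakamura, Petrov and Horvat, by accumulated service hours (higher first): Sorensen and Haddad (35916 hours) before Nakamura (31569 hours) before Petrov (10098 hours) before Horvat (4460 hours).
Sorensen and Haddad are each not shift-lead qualified, so the next rule applies.
Among Sorensen and Haddad, by company hire date (earlier first): Sorensen (2011-05-18) before Haddad (2011-06-26).
Harlow, Brennan, Farouk, Andersen and Marino all have accumulated service hours 6983 hours, so the next rule applies.
Among Harlow, Brennan, Farouk, Andersen and Marino, shift-lead qualified before not shift-lead qualified: Harlow, Brennan and Farouk (shift-lead qualified) before Andersen and Marino (not shift-lead qualified).
Among Harlow, Brennan and Farouk, by company hire date (later first) (reversed rule for this group): Harlow (2012-08-13) before Brennan (2011-04-11) before Farouk (2006-10-16).
Andersen and Marino both have company hire date 2003-01-28, so the next rule applies.
Among Andersen and Marino, alphabetically by surname: Andersen before Marino.
Order: Sorensen, Haddad, Nakamura, Petrov, Horvat, Harlow, Brennan, Farouk, Andersen, Marino.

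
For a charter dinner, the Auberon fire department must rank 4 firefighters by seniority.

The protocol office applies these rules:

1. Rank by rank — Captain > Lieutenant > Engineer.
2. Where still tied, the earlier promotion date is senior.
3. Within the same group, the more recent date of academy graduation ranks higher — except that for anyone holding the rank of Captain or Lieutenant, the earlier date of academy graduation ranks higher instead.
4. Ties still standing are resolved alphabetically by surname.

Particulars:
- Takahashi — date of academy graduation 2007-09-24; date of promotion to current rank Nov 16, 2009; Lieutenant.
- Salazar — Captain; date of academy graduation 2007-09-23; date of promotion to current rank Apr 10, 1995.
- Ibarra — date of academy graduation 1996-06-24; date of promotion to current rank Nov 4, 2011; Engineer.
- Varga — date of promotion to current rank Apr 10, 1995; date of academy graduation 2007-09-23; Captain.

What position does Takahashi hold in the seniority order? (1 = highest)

By rank: Salazar and Varga (Captain); then Takahashi (Lieutenant); then Ibarra (Engineer).
Salazar and Varga both have date of promotion to current rank Apr 10, 1995, so the next rule applies.
Salazar and Varga both have date of academy graduation 2007-09-23, so the next rule applies.
Among Salazar and Varga, alphabetically by surname: Salazar before Varga.
Order: Salazar, Varga, Takahashi, Ibarra. So position 3.

3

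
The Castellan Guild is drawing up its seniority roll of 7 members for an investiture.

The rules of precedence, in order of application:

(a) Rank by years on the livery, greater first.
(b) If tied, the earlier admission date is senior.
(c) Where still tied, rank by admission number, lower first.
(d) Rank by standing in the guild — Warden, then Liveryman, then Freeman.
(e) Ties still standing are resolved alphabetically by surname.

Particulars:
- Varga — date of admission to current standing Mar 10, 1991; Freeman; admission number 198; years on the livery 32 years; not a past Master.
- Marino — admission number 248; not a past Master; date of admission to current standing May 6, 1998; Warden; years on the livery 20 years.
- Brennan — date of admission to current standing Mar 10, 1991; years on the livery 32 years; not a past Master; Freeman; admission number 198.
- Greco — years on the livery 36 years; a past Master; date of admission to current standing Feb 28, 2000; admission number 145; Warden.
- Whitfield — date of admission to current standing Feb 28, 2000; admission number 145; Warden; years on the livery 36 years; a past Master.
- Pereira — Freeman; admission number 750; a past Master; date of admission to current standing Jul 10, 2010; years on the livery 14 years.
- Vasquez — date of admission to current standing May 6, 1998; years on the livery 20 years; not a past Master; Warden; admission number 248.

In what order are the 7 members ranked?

Greco, Whitfield, Brennan, Varga, Marino, Vasquez, Pereira

By years on the livery (higher first): Greco and Whitfield (both 36 years); then Brennan and Varga (both 32 years); then Marino and Vasquez (both 20 years); then Pereira (14 years).
Greco and Whitfield both have date of admission to current standing Feb 28, 2000, so the next rule applies.
Greco and Whitfield both have admission number 145, so the next rule applies.
Greco and Whitfield are each Warden, so the next rule applies.
Among Greco and Whitfield, alphabetically by surname: Greco before Whitfield.
Brennan and Varga both have date of admission to current standing Mar 10, 1991, so the next rule applies.
Brennan and Varga both have admission number 198, so the next rule applies.
Brennan and Varga are each Freeman, so the next rule applies.
Among Brennan and Varga, alphabetically by surname: Brennan before Varga.
Marino and Vasquez both have date of admission to current standing May 6, 1998, so the next rule applies.
Marino and Vasquez both have admission number 248, so the next rule applies.
Marino and Vasquez are each Warden, so the next rule applies.
Among Marino and Vasquez, alphabetically by surname: Marino before Vasquez.
Full order: Greco, Whitfield, Brennan, Varga, Marino, Vasquez, Pereira.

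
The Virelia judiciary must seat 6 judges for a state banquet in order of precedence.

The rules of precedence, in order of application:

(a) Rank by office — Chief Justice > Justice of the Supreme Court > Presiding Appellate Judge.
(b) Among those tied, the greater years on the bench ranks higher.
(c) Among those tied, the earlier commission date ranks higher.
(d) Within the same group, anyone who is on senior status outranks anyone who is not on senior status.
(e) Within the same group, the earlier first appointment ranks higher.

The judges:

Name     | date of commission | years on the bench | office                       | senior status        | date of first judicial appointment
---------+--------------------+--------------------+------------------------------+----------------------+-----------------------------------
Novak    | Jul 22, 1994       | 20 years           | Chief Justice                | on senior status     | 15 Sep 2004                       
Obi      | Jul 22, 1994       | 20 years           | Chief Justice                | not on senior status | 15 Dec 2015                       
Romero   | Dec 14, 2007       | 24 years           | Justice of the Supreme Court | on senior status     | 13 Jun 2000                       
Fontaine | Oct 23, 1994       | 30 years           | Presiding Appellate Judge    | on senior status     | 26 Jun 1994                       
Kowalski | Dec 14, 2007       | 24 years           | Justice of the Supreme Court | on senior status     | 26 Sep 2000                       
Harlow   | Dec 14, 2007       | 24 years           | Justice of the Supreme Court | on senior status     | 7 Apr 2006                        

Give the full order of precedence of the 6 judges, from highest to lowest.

By office: Novak and Obi (Chief Justice); then Romero, Kowalski and Harlow (Justice of the Supreme Court); then Fontaine (Presiding Appellate Judge).
Novak and Obi both have years on the bench 20 years, so the next rule applies.
Novak and Obi both have date of commission Jul 22, 1994, so the next rule applies.
Among Novak and Obi, on senior status before not on senior status: Novak (on senior status) before Obi (not on senior status).
Romero, Kowalski and Harlow all have years on the bench 24 years, so the next rule applies.
Romero, Kowalski and Harlow all have date of commission Dec 14, 2007, so the next rule applies.
Romero, Kowalski and Harlow are each on senior status, so the next rule applies.
Among Romero, Kowalski and Harlow, by date of first judicial appointment (earlier first): Romero (13 Jun 2000) before Kowalski (26 Sep 2000) before Harlow (7 Apr 2006).
Full order: Novak, Obi, Romero, Kowalski, Harlow, Fontaine.

Novak, Obi, Romero, Kowalski, Harlow, Fontaine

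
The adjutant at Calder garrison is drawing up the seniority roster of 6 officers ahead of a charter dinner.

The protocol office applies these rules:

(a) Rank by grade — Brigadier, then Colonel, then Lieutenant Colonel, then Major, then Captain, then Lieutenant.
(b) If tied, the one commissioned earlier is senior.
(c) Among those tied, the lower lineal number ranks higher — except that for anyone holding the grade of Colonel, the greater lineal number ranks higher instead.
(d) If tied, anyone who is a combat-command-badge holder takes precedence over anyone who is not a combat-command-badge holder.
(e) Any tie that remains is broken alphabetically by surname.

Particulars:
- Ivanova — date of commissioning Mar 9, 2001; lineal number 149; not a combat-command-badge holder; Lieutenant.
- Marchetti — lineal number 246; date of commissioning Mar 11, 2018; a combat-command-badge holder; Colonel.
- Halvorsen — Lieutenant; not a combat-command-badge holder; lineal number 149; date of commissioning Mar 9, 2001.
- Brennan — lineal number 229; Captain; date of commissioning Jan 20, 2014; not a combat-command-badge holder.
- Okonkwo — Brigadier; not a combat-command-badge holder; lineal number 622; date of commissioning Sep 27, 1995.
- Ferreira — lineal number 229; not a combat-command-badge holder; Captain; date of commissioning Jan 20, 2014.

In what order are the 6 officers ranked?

Okonkwo, Marchetti, Brennan, Ferreira, Halvorsen, Ivanova

By grade: Okonkwo (Brigadier); then Marchetti (Colonel); then Brennan and Ferreira (Captain); then Halvorsen and Ivanova (Lieutenant).
Brennan and Ferreira both have date of commissioning Jan 20, 2014, so the next rule applies.
Brennan and Ferreira both have lineal number 229, so the next rule applies.
Brennan and Ferreira are each not a combat-command-badge holder, so the next rule applies.
Among Brennan and Ferreira, alphabetically by surname: Brennan before Ferreira.
Halvorsen and Ivanova both have date of commissioning Mar 9, 2001, so the next rule applies.
Halvorsen and Ivanova both have lineal number 149, so the next rule applies.
Halvorsen and Ivanova are each not a combat-command-badge holder, so the next rule applies.
Among Halvorsen and Ivanova, alphabetically by surname: Halvorsen before Ivanova.
Full order: Okonkwo, Marchetti, Brennan, Ferreira, Halvorsen, Ivanova.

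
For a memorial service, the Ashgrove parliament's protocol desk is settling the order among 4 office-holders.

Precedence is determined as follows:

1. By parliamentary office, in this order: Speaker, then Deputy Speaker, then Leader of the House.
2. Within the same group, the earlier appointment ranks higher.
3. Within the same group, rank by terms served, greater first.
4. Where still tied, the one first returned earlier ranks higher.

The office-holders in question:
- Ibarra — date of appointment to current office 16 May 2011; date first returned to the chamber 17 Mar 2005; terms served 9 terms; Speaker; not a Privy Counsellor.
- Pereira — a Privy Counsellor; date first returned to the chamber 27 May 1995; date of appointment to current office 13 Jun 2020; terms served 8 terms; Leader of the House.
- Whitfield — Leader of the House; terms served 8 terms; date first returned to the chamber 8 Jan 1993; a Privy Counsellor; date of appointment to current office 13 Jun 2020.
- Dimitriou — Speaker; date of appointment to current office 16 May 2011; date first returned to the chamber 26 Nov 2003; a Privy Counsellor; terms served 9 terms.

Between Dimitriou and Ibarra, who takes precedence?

By parliamentary office: Dimitriou and Ibarra (Speaker); then Whitfield and Pereira (Leader of the House).
Dimitriou and Ibarra both have date of appointment to current office 16 May 2011, so the next rule applies.
Dimitriou and Ibarra both have terms served 9 terms, so the next rule applies.
Among Dimitriou and Ibarra, by date first returned to the chamber (earlier first): Dimitriou (26 Nov 2003) before Ibarra (17 Mar 2005).
Whitfield and Pereira both have date of appointment to current office 13 Jun 2020, so the next rule applies.
Whitfield and Pereira both have terms served 8 terms, so the next rule applies.
Among Whitfield and Pereira, by date first returned to the chamber (earlier first): Whitfield (8 Jan 1993) before Pereira (27 May 1995).
So Dimitriou takes precedence.

Dimitriou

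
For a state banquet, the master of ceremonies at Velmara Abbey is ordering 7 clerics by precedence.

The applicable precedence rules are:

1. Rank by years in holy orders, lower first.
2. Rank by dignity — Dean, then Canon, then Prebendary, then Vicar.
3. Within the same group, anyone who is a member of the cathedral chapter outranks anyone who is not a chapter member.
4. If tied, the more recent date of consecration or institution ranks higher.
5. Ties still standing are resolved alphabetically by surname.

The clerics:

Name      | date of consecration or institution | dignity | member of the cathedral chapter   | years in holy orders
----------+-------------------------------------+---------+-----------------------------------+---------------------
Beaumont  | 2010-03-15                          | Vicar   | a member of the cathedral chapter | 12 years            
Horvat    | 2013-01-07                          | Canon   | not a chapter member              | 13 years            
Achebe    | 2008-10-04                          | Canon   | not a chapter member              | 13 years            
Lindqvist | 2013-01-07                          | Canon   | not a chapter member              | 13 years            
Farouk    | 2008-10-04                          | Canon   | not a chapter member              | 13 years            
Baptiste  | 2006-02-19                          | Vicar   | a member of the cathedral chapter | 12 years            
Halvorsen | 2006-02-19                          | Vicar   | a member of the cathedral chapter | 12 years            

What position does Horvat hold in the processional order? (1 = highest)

4

By years in holy orders (lower first): Beaumont, Baptiste and Halvorsen (each 12 years); then Horvat, Lindqvist, Achebe and Farouk (each 13 years).
Beaumont, Baptiste and Halvorsen are each Vicar, so the next rule applies.
Beaumont, Baptiste and Halvorsen are each a member of the cathedral chapter, so the next rule applies.
Among Beaumont, Baptiste and Halvorsen, by date of consecration or institution (later first): Beaumont (2010-03-15) before Baptiste and Halvorsen (2006-02-19).
Among Baptiste and Halvorsen, alphabetically by surname: Baptiste before Halvorsen.
Horvat, Lindqvist, Achebe and Farouk are each Canon, so the next rule applies.
Horvat, Lindqvist, Achebe and Farouk are each not a chapter member, so the next rule applies.
Among Horvat, Lindqvist, Achebe and Farouk, by date of consecration or institution (later first): Horvat and Lindqvist (2013-01-07) before Achebe and Farouk (2008-10-04).
Among Horvat and Lindqvist, alphabetically by surname: Horvat before Lindqvist.
Among Achebe and Farouk, alphabetically by surname: Achebe before Farouk.
Order: Beaumont, Baptiste, Halvorsen, Horvat, Lindqvist, Achebe, Farouk. So position 4.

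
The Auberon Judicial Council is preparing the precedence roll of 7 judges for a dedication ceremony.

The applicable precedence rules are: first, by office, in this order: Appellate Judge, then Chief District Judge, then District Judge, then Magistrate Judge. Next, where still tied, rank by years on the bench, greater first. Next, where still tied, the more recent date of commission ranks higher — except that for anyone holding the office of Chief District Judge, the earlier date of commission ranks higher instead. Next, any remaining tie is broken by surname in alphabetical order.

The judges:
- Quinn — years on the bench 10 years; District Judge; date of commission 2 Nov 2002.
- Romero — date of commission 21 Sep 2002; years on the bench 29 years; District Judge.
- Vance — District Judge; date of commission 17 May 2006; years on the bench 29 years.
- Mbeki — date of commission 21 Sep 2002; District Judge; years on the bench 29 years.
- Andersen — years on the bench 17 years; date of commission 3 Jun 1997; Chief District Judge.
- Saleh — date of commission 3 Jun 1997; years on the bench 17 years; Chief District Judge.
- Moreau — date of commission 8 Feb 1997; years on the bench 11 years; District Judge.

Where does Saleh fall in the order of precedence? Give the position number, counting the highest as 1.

2

By office: Andersen and Saleh (Chief District Judge); then Vance, Mbeki, Romero, Moreau and Quinn (District Judge).
Andersen and Saleh both have years on the bench 17 years, so the next rule applies.
Andersen and Saleh both have date of commission 3 Jun 1997, so the next rule applies.
Among Andersen and Saleh, alphabetically by surname: Andersen before Saleh.
Among Vance, Mbeki, Romero, Moreau and Quinn, by years on the bench (higher first): Vance, Mbeki and Romero (29 years) before Moreau (11 years) before Quinn (10 years).
Among Vance, Mbeki and Romero, by date of commission (later first): Vance (17 May 2006) before Mbeki and Romero (21 Sep 2002).
Among Mbeki and Romero, alphabetically by surname: Mbeki before Romero.
Order: Andersen, Saleh, Vance, Mbeki, Romero, Moreau, Quinn. So position 2.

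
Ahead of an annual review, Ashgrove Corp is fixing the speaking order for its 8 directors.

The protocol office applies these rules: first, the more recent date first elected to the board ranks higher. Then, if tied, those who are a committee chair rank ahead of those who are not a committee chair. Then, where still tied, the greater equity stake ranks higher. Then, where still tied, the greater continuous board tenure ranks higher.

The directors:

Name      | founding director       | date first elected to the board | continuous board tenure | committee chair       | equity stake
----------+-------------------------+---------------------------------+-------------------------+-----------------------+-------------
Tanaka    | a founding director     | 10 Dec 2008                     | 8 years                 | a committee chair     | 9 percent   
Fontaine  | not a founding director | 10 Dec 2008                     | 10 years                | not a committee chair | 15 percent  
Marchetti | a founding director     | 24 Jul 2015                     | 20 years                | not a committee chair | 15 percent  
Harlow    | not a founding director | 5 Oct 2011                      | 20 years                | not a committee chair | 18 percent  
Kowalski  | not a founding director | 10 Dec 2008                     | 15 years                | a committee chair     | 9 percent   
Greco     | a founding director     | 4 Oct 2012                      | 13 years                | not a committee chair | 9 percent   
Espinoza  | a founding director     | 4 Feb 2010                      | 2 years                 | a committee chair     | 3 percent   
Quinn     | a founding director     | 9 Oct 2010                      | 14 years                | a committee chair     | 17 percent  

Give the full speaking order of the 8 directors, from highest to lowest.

By date first elected to the board (later first): Marchetti (24 Jul 2015); then Greco (4 Oct 2012); then Harlow (5 Oct 2011); then Quinn (9 Oct 2010); then Espinoza (4 Feb 2010); then Kowalski, Tanaka and Fontaine (each 10 Dec 2008).
Among Kowalski, Tanaka and Fontaine, a committee chair before not a committee chair: Kowalski and Tanaka (a committee chair) before Fontaine (not a committee chair).
Kowalski and Tanaka both have equity stake 9 percent, so the next rule applies.
Among Kowalski and Tanaka, by continuous board tenure (higher first): Kowalski (15 years) before Tanaka (8 years).
Full order: Marchetti, Greco, Harlow, Quinn, Espinoza, Kowalski, Tanaka, Fontaine.

Marchetti, Greco, Harlow, Quinn, Espinoza, Kowalski, Tanaka, Fontaine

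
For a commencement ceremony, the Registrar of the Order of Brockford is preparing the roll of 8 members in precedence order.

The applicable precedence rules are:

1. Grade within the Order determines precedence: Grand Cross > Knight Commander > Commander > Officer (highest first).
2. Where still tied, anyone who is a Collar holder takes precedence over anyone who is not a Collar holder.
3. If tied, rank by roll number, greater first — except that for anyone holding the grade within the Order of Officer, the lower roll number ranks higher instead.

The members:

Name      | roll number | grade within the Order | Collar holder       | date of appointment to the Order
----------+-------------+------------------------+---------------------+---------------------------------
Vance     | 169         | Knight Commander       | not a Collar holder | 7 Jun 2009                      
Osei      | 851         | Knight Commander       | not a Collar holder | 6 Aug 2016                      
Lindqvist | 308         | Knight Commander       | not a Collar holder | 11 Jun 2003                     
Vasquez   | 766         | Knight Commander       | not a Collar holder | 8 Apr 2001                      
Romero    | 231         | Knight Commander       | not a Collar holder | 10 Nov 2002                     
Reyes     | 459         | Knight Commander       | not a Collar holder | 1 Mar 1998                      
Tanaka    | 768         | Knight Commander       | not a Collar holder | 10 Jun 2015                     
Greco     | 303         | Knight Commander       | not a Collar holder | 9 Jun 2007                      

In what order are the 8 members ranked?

Osei, Tanaka, Vasquez, Reyes, Lindqvist, Greco, Romero, Vance

By grade within the Order: Osei, Tanaka, Vasquez, Reyes, Lindqvist, Greco, Romero and Vance (Knight Commander).
Osei, Tanaka, Vasquez, Reyes, Lindqvist, Greco, Romero and Vance are each not a Collar holder, so the next rule applies.
Among Osei, Tanaka, Vasquez, Reyes, Lindqvist, Greco, Romero and Vance, by roll number (higher first): Osei (851) before Tanaka (768) before Vasquez (766) before Reyes (459) before Lindqvist (308) before Greco (303) before Romero (231) before Vance (169).
Full order: Osei, Tanaka, Vasquez, Reyes, Lindqvist, Greco, Romero, Vance.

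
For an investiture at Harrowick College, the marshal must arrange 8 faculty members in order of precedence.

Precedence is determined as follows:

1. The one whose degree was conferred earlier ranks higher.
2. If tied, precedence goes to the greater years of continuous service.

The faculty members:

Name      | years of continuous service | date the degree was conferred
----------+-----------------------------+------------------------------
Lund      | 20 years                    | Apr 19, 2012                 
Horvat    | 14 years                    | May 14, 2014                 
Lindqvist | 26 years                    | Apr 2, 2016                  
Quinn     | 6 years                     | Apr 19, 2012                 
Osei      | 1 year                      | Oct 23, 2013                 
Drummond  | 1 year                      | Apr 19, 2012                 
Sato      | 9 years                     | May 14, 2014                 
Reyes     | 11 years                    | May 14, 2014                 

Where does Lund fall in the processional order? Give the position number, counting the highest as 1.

By date the degree was conferred (earlier first): Lund, Quinn and Drummond (each Apr 19, 2012); then Osei (Oct 23, 2013); then Horvat, Reyes and Sato (each May 14, 2014); then Lindqvist (Apr 2, 2016).
Among Lund, Quinn and Drummond, by years of continuous service (higher first): Lund (20 years) before Quinn (6 years) before Drummond (1 year).
Among Horvat, Reyes and Sato, by years of continuous service (higher first): Horvat (14 years) before Reyes (11 years) before Sato (9 years).
Order: Lund, Quinn, Drummond, Osei, Horvat, Reyes, Sato, Lindqvist. So position 1.

1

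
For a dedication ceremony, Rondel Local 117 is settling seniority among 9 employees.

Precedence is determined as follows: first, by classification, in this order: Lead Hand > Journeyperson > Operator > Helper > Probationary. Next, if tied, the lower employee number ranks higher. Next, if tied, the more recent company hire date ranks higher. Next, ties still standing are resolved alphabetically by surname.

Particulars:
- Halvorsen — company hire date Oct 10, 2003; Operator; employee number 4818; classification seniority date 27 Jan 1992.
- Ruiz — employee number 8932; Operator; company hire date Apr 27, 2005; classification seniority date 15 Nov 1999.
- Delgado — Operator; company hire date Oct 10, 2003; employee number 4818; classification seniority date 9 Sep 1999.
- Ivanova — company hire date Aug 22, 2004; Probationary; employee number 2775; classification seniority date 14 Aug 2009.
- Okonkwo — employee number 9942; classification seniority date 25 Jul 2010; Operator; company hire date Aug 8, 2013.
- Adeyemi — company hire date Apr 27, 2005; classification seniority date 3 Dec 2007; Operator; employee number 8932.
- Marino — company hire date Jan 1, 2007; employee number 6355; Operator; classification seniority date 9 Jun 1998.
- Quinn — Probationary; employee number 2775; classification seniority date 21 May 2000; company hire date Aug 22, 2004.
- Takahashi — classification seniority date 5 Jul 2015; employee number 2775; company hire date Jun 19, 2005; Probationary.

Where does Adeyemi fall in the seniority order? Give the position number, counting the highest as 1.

4

By classification: Delgado, Halvorsen, Marino, Adeyemi, Ruiz and Okonkwo (Operator); then Takahashi, Ivanova and Quinn (Probationary).
Among Delgado, Halvorsen, Marino, Adeyemi, Ruiz and Okonkwo, by employee number (lower first): Delgado and Halvorsen (4818) before Marino (6355) before Adeyemi and Ruiz (8932) before Okonkwo (9942).
Delgado and Halvorsen both have company hire date Oct 10, 2003, so the next rule applies.
Among Delgado and Halvorsen, alphabetically by surname: Delgado before Halvorsen.
Adeyemi and Ruiz both have company hire date Apr 27, 2005, so the next rule applies.
Among Adeyemi and Ruiz, alphabetically by surname: Adeyemi before Ruiz.
Takahashi, Ivanova and Quinn all have employee number 2775, so the next rule applies.
Among Takahashi, Ivanova and Quinn, by company hire date (later first): Takahashi (Jun 19, 2005) before Ivanova and Quinn (Aug 22, 2004).
Among Ivanova and Quinn, alphabetically by surname: Ivanova before Quinn.
Order: Delgado, Halvorsen, Marino, Adeyemi, Ruiz, Okonkwo, Takahashi, Ivanova, Quinn. So position 4.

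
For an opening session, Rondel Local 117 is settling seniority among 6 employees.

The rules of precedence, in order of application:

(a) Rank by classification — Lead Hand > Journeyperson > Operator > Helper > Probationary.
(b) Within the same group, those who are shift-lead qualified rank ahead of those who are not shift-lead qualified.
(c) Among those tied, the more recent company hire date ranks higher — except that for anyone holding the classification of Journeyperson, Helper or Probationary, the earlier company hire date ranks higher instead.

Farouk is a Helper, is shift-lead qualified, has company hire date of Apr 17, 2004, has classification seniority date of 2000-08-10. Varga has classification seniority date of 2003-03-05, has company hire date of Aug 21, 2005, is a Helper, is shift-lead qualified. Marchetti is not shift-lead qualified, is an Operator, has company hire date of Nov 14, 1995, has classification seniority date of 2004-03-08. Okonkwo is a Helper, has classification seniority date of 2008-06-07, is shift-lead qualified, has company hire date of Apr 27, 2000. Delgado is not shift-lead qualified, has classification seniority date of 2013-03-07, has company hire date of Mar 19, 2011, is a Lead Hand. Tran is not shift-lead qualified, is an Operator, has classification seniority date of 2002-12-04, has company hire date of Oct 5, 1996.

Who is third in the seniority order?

By classification: Delgado (Lead Hand); then Tran and Marchetti (Operator); then Okonkwo, Farouk and Varga (Helper).
Tran and Marchetti are each not shift-lead qualified, so the next rule applies.
Among Tran and Marchetti, by company hire date (later first): Tran (Oct 5, 1996) before Marchetti (Nov 14, 1995).
Okonkwo, Farouk and Varga are each shift-lead qualified, so the next rule applies.
Among Okonkwo, Farouk and Varga, by company hire date (earlier first) (reversed rule for this group): Okonkwo (Apr 27, 2000) before Farouk (Apr 17, 2004) before Varga (Aug 21, 2005).
Order: Delgado, Tran, Marchetti, Okonkwo, Farouk, Varga.

Marchetti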